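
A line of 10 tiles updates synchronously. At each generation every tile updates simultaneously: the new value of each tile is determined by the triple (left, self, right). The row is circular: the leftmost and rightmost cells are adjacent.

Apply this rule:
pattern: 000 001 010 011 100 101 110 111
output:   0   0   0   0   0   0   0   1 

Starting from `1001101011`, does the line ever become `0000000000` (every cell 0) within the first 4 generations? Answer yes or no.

yes

generation 1: 0000000001
generation 2: 0000000000
all cells are 0 at generation 2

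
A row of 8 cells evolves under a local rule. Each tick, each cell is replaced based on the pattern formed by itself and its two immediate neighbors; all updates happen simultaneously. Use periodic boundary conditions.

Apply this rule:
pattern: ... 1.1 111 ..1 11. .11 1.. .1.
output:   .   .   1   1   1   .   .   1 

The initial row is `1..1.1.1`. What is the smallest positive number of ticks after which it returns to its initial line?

1.11.1..
1..1.1.1

2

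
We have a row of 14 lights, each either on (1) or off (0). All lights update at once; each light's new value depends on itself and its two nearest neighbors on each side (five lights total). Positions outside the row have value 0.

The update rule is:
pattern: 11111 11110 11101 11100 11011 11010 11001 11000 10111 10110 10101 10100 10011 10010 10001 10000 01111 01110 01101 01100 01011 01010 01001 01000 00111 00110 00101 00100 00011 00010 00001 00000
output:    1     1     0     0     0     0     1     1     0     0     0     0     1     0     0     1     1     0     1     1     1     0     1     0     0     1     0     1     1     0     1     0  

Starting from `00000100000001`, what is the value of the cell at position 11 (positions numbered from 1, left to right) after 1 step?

0

00010101000101
position 11 holds 0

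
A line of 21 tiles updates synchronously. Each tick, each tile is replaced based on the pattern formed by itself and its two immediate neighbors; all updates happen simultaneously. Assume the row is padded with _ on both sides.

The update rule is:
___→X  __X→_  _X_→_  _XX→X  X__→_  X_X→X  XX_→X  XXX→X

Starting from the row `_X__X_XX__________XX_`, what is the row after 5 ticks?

_____XXX_XXXXXXXX_XX_
XXXX_XXXXXXXXXXXXXXX_
XXXXXXXXXXXXXXXXXXXX_
XXXXXXXXXXXXXXXXXXXX_  (fixed point — unchanged through tick 5)

XXXXXXXXXXXXXXXXXXXX_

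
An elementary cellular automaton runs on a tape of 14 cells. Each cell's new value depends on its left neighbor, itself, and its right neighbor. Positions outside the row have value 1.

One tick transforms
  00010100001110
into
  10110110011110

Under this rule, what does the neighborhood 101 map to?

0

At position 4 the neighborhood is 101; the next row has 0 there.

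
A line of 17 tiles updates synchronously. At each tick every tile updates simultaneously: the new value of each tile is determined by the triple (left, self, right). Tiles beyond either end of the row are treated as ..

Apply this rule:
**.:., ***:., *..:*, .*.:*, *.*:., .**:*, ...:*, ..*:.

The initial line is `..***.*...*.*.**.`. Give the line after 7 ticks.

*.*...***.*.*.*.*
*.***.*...*.*.*.*
*.*...***.*.*.*.*  (repeats tick 1; period 2)
tick 7: *.*...***.*.*.*.*

*.*...***.*.*.*.*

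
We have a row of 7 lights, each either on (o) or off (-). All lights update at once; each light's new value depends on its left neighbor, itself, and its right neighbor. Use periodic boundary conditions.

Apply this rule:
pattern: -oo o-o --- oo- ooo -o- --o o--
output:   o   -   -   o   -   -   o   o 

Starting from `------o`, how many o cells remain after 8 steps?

2

o----o-
-o--o--
o-oo-o-
--oo---
-oooo--
oo--oo-
oooooo-
o----o-
count of o: 2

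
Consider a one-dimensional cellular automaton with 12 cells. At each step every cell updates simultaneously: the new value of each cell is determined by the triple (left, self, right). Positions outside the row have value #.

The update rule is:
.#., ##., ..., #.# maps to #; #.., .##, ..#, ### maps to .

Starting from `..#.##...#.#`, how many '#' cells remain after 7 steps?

..##.#.#.##.
...######.##
.#......##..
##.####..#..
.##...#..#..
#.#.#.#..#..
#######..#..
count of #: 8

8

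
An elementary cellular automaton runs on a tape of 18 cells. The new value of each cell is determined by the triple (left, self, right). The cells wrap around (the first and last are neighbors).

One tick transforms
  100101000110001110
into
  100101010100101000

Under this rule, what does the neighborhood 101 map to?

At position 4 the neighborhood is 101; the next row has 0 there.

0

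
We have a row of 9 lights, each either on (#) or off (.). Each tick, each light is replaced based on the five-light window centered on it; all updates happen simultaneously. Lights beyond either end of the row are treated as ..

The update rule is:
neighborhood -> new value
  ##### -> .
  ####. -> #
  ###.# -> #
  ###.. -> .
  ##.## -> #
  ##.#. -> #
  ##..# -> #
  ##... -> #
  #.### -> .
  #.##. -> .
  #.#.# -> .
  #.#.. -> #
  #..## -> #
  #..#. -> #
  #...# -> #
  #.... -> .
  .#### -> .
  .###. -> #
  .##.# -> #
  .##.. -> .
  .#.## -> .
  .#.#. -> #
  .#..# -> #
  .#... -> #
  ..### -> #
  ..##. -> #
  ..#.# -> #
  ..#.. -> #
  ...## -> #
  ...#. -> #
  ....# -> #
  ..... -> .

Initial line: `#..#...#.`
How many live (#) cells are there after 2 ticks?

2

#########
#......#.
count of #: 2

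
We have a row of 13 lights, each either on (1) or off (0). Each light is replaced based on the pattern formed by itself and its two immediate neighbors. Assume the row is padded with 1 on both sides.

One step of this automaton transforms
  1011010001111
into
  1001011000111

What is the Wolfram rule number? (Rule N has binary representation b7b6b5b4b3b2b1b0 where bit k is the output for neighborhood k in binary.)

212

position 10: 111 → 1  (bit 7 = 1)
position 0: 110 → 1  (bit 6 = 1)
position 1: 101 → 0  (bit 5 = 0)
position 6: 100 → 1  (bit 4 = 1)
position 2: 011 → 0  (bit 3 = 0)
position 5: 010 → 1  (bit 2 = 1)
position 8: 001 → 0  (bit 1 = 0)
position 7: 000 → 0  (bit 0 = 0)
bits b7..b0 = 11010100 = 212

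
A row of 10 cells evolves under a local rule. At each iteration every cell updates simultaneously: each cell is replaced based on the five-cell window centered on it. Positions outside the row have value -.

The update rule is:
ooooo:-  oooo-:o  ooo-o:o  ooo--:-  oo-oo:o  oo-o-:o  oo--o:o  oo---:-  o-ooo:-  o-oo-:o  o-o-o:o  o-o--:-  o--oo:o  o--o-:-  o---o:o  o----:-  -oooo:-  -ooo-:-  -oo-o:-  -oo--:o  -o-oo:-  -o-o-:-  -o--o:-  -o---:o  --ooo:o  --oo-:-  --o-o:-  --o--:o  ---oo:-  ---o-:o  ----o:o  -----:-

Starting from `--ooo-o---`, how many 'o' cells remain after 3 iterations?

iteration 1: o-o-oo-o--
iteration 2: --o-o-o-o-
iteration 3: oo--o-o--o
count of o: 5

5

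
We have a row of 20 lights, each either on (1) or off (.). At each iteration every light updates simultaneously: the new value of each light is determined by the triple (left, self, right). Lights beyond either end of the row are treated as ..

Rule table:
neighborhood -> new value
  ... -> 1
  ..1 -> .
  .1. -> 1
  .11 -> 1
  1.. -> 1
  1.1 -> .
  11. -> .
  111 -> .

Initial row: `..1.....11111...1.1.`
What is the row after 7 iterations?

iteration 1: 1.11111.1....11.1.11
iteration 2: 1.1.....1111.1..1.1.
iteration 3: 1.11111.1....11.1.11  (repeats iteration 1; period 2)
iteration 7: 1.11111.1....11.1.11

1.11111.1....11.1.11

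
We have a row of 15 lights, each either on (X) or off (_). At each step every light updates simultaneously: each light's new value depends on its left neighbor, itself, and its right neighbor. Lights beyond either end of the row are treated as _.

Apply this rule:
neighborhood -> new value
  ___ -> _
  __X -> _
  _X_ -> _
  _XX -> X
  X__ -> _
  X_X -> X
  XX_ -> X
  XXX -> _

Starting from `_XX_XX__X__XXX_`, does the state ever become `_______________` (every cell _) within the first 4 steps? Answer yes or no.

step 1: _XXXXX_____X_X_
step 2: _X___X______X__
step 3: _______________
all cells are _ at step 3

yes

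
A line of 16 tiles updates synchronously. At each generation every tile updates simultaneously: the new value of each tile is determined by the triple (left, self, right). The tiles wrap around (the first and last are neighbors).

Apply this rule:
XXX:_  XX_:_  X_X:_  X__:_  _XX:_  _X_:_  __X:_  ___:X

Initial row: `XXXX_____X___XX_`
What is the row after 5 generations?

_____XXX___X____

_____XXX___X____
XXXX_____X___XXX
_____XXX___X____  (repeats generation 1; period 2)
generation 5: _____XXX___X____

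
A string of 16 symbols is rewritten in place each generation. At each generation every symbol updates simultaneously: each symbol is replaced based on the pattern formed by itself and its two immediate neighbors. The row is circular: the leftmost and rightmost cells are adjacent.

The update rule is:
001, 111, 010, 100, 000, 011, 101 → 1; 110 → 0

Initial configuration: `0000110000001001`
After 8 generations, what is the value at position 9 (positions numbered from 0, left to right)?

1

1111101111111111
1111011111111111
1110111111111111
1101111111111111
1011111111111111
0111111111111111
1111111111111110
1111111111111101
position 9 holds 1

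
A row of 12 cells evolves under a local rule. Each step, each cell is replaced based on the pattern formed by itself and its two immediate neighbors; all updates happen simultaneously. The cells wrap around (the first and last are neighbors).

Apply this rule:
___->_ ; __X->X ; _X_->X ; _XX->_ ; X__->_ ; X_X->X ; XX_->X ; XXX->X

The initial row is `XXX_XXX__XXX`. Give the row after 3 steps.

XXXXXX_XXXX_

XXXX_XX_X_XX
XXXXX_XXXX_X
XXXXXX_XXXX_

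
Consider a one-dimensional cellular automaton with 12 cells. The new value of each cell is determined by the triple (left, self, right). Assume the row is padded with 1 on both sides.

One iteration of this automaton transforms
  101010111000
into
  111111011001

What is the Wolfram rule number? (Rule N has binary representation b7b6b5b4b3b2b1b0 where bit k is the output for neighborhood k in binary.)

position 7: 111 → 1  (bit 7 = 1)
position 0: 110 → 1  (bit 6 = 1)
position 1: 101 → 1  (bit 5 = 1)
position 9: 100 → 0  (bit 4 = 0)
position 6: 011 → 0  (bit 3 = 0)
position 2: 010 → 1  (bit 2 = 1)
position 11: 001 → 1  (bit 1 = 1)
position 10: 000 → 0  (bit 0 = 0)
bits b7..b0 = 11100110 = 230

230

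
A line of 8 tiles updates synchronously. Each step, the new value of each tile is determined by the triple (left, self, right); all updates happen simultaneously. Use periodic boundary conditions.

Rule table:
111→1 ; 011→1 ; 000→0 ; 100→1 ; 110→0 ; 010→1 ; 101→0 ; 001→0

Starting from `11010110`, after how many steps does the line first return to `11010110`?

2

10010100
11010110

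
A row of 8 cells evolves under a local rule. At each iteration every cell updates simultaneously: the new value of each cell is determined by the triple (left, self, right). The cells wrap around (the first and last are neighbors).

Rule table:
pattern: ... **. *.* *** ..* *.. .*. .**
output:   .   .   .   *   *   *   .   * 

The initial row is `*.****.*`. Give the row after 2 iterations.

****.**.

..***..*
****.**.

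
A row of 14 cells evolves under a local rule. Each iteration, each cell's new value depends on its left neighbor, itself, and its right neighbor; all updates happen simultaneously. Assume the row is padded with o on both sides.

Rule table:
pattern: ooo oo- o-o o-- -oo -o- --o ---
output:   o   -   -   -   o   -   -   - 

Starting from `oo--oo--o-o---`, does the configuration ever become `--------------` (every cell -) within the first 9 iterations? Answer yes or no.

o---o---------
--------------
all cells are - at iteration 2

yes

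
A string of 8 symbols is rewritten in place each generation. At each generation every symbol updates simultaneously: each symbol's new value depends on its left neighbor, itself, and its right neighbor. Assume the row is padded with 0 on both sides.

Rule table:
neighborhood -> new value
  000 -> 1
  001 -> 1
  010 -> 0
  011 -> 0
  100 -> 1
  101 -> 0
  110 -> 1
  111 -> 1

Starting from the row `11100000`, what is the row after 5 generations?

01100111

generation 1: 01111111
generation 2: 10111111
generation 3: 00011111
generation 4: 11101111
generation 5: 01100111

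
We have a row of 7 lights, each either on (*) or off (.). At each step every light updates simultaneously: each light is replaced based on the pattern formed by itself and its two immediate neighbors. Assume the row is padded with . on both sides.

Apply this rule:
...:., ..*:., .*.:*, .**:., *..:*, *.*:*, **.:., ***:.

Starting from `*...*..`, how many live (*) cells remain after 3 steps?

3

**..**.
..*...*
..**..*
count of *: 3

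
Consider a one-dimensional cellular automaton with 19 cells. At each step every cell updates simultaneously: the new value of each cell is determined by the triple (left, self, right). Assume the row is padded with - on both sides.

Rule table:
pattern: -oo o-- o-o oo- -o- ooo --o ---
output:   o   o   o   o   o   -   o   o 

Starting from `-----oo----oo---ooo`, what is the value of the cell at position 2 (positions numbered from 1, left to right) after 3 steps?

o

step 1: ooooooooooooooooo-o
step 2: o---------------ooo
step 3: ooooooooooooooooo-o
position 2 holds o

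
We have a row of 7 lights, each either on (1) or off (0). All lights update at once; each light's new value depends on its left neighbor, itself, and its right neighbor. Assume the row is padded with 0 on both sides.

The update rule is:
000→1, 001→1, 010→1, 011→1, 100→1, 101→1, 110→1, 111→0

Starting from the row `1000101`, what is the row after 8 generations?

1000001

generation 1: 1111111
generation 2: 1000001
generation 3: 1111111  (repeats generation 1; period 2)
generation 8: 1000001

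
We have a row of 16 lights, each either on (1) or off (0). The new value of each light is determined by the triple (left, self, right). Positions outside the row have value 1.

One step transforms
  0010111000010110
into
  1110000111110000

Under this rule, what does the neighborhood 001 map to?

1

At position 1 the neighborhood is 001; the next row has 1 there.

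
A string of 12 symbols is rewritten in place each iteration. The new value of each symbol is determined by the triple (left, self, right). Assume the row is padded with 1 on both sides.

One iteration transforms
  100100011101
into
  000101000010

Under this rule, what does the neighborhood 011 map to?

At position 7 the neighborhood is 011; the next row has 0 there.

0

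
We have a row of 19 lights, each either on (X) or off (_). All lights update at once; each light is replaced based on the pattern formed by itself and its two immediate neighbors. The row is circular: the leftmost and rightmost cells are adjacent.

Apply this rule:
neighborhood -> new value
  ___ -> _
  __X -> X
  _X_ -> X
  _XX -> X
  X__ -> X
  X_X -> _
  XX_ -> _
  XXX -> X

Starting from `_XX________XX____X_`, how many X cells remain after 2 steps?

XX_X______XX_X__XXX
X__XX____XX__XXXXXX
count of X: 11

11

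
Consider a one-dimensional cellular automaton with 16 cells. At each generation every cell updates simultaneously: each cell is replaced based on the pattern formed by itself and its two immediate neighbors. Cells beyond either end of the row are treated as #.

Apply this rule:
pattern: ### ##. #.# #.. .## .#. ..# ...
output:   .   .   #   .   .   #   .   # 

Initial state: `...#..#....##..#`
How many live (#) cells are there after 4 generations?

.#.#..#.##......
####..##...####.
.........#.....#
.#######.#.###..
count of #: 11

11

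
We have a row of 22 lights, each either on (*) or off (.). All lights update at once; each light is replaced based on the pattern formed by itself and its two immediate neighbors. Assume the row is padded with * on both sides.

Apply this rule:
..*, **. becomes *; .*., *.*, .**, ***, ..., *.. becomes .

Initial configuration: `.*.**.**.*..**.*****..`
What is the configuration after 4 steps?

....*..*...*.*.....*.*
...*..*...*.......*...
..*..*...*.......*...*
.*..*...*.......*...*.

.*..*...*.......*...*.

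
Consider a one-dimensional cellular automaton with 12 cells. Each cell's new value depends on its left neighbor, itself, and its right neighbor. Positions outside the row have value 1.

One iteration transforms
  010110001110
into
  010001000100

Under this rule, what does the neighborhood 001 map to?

0

At position 7 the neighborhood is 001; the next row has 0 there.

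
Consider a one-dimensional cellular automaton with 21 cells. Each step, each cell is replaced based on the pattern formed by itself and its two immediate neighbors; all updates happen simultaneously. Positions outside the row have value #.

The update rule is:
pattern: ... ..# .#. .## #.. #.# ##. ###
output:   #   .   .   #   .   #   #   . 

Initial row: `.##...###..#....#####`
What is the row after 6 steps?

.#.#.#.#...#.###..##.

step 1: ###.#.#.#....##.#....
step 2: ..##.#.#..##.###..##.
step 3: ..###.#...####.#..###
step 4: ..#.##..#.#..##...#..
step 5: ...###...#...##.#....
step 6: .#.#.#.#...#.###..##.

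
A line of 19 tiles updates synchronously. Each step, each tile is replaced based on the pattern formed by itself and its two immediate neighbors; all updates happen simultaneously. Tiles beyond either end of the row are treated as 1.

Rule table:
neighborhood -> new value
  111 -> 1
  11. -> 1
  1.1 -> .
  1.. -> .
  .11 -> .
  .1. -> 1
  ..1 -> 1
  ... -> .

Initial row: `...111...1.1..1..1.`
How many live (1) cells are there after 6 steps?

step 1: ..1.11..11.1.11.11.
step 2: .11..1.1.1.1..1..1.
step 3: ..1.11.1.1.1.11.11.
step 4: .11..1.1.1.1..1..1.  (repeats step 2; period 2)
step 6: .11..1.1.1.1..1..1.
count of 1: 8

8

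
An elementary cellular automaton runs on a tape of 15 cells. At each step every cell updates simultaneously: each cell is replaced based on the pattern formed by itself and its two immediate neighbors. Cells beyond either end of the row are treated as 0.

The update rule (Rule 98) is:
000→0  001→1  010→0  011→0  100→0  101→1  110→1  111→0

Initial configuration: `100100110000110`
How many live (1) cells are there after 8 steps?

step 1: 001001010001010
step 2: 010010100010100
step 3: 100101000101000
step 4: 001010001010000
step 5: 010100010100000
step 6: 101000101000000
step 7: 010001010000000
step 8: 100010100000000
count of 1: 3

3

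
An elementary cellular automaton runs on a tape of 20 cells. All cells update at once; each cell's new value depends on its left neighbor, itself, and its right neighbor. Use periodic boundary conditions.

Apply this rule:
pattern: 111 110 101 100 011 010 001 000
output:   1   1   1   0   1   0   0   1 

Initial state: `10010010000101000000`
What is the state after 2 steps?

step 1: 00000000110010011110
step 2: 11111110110000011110

11111110110000011110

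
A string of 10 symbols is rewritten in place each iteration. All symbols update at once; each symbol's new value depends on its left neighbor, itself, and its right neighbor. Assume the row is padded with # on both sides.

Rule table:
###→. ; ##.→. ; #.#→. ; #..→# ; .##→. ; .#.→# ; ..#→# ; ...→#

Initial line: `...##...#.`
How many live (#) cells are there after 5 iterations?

iteration 1: ###..####.
iteration 2: ...##.....
iteration 3: ###..#####
iteration 4: ...##.....  (repeats iteration 2; period 2)
iteration 5: ###..#####
count of #: 8

8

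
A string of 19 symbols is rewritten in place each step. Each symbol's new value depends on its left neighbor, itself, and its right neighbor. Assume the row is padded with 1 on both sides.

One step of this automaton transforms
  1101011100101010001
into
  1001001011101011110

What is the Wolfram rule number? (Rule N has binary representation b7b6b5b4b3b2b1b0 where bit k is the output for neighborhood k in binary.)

151

position 0: 111 → 1  (bit 7 = 1)
position 1: 110 → 0  (bit 6 = 0)
position 2: 101 → 0  (bit 5 = 0)
position 8: 100 → 1  (bit 4 = 1)
position 5: 011 → 0  (bit 3 = 0)
position 3: 010 → 1  (bit 2 = 1)
position 9: 001 → 1  (bit 1 = 1)
position 16: 000 → 1  (bit 0 = 1)
bits b7..b0 = 10010111 = 151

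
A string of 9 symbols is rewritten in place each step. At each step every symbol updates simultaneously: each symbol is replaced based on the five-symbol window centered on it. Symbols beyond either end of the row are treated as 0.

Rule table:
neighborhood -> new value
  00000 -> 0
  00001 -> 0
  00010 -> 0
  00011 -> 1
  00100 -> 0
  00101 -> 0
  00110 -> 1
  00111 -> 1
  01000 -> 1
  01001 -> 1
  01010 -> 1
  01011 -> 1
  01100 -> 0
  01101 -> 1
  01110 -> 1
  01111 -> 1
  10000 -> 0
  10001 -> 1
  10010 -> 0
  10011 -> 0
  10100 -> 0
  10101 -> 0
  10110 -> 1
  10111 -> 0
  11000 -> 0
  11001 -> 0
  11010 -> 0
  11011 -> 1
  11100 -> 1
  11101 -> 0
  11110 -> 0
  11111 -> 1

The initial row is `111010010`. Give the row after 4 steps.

001001001

110001001
100100100
010010010
001001001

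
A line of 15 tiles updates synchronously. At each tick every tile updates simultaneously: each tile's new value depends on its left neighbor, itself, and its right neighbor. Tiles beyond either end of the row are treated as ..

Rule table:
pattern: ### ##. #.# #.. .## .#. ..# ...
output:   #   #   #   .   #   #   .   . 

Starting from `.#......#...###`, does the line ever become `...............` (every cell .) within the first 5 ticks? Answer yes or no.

no

tick 1: .#......#...###  (fixed point — unchanged through tick 5)
tick 5 is .#......#...###, still not uniform .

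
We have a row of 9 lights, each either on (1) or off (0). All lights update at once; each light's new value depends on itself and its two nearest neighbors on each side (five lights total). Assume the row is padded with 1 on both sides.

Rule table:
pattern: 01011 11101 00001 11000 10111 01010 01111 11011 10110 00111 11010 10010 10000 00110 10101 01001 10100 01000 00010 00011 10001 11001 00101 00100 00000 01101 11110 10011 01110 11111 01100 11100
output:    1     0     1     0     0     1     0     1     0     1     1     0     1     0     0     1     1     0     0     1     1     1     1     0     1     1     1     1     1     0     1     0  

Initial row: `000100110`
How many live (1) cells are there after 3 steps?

5

010011011
111101100
001010111
count of 1: 5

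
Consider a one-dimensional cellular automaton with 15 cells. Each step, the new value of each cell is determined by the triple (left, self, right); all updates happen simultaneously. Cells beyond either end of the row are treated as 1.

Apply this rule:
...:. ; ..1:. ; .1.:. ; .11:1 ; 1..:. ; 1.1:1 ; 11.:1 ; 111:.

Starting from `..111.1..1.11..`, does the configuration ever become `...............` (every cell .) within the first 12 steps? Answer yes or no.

..1.11....111..
...111....1.1..
...1.1.....1...
....1..........
...............
all cells are . at step 5

yes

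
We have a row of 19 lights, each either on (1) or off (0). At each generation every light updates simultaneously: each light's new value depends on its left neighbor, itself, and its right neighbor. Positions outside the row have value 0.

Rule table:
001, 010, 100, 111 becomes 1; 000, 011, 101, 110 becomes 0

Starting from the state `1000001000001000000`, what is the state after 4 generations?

1100011100011100000
0010101010101010000
0110101010101011000
1000101010101000100

1000101010101000100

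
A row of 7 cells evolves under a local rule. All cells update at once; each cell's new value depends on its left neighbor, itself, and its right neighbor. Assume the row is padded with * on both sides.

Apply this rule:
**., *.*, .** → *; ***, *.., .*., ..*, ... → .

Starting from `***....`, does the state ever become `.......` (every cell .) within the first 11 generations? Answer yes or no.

..*....
.......
all cells are . at generation 2

yes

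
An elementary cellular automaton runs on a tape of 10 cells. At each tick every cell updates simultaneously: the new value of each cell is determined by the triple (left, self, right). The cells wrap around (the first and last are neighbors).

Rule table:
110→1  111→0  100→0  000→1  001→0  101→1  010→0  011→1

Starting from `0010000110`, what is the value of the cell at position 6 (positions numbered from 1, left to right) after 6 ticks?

1000110110
0010111111
0001100001
0101101100
0011111101
0010000110
position 6 holds 0

0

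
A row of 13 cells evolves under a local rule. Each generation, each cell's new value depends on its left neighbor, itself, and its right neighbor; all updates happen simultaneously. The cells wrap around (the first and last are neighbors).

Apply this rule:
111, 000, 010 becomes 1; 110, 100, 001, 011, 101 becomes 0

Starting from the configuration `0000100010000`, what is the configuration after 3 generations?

1000101010001

1110101010111
1100101010011
1000101010001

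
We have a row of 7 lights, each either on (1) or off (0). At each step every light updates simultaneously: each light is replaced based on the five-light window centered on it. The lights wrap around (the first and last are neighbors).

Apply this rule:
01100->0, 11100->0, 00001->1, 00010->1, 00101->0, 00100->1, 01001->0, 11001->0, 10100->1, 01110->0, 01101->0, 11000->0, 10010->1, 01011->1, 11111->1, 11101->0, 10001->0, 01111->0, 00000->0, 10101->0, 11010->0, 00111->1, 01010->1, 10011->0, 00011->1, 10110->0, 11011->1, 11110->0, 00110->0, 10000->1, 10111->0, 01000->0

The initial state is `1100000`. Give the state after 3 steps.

1101101

0001011
0010100
1101101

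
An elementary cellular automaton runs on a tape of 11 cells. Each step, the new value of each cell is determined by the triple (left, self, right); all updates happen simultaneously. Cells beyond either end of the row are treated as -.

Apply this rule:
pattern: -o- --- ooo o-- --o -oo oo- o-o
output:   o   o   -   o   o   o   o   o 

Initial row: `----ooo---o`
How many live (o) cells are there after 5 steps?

ooooo-ooooo
o---ooo---o
ooooo-ooooo  (repeats step 1; period 2)
step 5: ooooo-ooooo
count of o: 10

10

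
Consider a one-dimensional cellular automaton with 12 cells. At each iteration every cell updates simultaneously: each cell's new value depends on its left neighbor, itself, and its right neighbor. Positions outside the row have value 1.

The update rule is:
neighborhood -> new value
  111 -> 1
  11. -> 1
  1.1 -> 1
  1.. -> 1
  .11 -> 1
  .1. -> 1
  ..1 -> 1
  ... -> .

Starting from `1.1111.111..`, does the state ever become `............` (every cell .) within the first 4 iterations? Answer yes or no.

111111111111
111111111111  (fixed point — unchanged through iteration 4)
iteration 4 is 111111111111, still not uniform .

no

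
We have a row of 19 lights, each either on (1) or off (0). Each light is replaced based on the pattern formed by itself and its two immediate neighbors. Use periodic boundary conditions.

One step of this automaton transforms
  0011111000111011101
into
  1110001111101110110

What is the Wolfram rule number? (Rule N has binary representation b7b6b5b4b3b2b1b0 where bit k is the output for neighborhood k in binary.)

123

position 3: 111 → 0  (bit 7 = 0)
position 6: 110 → 1  (bit 6 = 1)
position 13: 101 → 1  (bit 5 = 1)
position 0: 100 → 1  (bit 4 = 1)
position 2: 011 → 1  (bit 3 = 1)
position 18: 010 → 0  (bit 2 = 0)
position 1: 001 → 1  (bit 1 = 1)
position 8: 000 → 1  (bit 0 = 1)
bits b7..b0 = 01111011 = 123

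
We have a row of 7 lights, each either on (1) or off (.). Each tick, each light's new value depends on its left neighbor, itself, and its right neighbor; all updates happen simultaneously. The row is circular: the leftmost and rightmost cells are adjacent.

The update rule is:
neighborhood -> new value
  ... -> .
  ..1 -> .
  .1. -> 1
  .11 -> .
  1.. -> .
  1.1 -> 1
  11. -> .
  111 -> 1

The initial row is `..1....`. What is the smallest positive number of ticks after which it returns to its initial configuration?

..1....

1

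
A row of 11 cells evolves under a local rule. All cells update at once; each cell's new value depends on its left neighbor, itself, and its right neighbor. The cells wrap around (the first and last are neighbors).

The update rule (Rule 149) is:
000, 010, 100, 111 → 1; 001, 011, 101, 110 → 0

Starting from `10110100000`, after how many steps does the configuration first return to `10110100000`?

17

step 1: 10000111110
step 2: 11110011100
step 3: 01101001010
step 4: 00001101011
step 5: 11100001000
step 6: 01011101110
step 7: 01001000101
step 8: 01101110101
step 9: 00000100101
step 10: 11110110101
step 11: 11100000100
step 12: 01011110110
step 13: 01001100001
step 14: 01100011101
step 15: 00011001001
step 16: 11000101101
step 17: 10110100000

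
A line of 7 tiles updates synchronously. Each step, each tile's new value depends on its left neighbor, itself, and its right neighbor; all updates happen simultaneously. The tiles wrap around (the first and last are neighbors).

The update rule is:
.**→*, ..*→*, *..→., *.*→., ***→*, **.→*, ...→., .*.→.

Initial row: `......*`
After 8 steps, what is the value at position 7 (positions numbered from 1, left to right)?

.

step 1: .....*.
step 2: ....*..
step 3: ...*...
step 4: ..*....
step 5: .*.....
step 6: *......
step 7: ......*  (repeats step 0; period 7)
step 8: .....*.
position 7 holds .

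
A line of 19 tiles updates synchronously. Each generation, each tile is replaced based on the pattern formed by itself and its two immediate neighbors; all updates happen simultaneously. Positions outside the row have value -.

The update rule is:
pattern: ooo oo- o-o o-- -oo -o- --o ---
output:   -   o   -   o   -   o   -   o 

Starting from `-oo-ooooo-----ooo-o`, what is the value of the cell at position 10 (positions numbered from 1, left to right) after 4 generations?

--o-----ooooo---o-o
o-ooooo-----ooo-o-o
o-----ooooo---o-o-o
ooooo-----ooo-o-o-o
position 10 holds -

-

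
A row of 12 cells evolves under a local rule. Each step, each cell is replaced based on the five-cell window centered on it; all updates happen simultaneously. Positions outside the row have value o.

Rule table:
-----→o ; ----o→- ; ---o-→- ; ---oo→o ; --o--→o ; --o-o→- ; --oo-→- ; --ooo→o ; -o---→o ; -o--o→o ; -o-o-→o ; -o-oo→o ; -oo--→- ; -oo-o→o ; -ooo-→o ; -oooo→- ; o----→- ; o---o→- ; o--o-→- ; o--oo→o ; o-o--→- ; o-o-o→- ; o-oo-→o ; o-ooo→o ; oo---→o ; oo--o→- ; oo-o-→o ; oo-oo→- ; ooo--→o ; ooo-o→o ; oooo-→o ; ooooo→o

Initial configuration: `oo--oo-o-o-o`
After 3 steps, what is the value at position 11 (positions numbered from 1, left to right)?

oo-o-oo-o-oo
ooo-oooo-oo-
ooo-o-oo-oo-
position 11 holds o

o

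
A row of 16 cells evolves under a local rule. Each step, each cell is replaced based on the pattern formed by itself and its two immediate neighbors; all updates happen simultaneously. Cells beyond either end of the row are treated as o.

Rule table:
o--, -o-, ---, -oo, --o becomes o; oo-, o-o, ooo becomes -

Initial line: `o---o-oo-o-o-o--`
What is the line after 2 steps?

step 1: -oooo-o--o-o-ooo
step 2: -o----oooo-o-o--

-o----oooo-o-o--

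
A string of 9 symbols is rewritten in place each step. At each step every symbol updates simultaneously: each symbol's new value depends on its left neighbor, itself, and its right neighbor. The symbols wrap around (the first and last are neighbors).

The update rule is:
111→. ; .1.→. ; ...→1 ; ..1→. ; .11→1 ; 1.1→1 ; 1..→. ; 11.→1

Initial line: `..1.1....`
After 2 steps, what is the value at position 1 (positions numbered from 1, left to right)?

1..1..111
1.....1..
position 1 holds 1

1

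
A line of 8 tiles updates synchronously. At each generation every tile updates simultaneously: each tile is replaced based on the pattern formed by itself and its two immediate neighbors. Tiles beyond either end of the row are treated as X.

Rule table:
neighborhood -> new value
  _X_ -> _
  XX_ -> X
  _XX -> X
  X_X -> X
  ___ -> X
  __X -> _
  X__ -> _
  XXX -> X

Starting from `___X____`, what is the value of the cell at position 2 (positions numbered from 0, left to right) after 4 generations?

_X___XX_
X__X_XXX
X___XXXX
X_X_XXXX
position 2 holds X

X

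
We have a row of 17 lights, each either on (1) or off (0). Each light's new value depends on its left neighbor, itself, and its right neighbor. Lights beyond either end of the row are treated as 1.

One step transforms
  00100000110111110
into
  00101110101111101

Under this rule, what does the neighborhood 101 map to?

At position 10 the neighborhood is 101; the next row has 1 there.

1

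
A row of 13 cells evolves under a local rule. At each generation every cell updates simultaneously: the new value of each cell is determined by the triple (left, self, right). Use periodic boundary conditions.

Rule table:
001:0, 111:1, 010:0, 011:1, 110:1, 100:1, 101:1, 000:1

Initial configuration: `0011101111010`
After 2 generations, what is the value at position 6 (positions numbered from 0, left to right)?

1

1011111111101
1111111111111
position 6 holds 1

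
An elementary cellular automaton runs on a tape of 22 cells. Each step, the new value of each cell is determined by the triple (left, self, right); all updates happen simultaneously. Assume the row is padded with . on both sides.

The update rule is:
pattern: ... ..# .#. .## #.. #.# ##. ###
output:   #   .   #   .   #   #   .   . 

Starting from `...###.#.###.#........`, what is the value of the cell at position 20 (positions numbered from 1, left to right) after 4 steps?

##....###...##########
..###....##...........
#....###...###########
####....##............
position 20 holds .

.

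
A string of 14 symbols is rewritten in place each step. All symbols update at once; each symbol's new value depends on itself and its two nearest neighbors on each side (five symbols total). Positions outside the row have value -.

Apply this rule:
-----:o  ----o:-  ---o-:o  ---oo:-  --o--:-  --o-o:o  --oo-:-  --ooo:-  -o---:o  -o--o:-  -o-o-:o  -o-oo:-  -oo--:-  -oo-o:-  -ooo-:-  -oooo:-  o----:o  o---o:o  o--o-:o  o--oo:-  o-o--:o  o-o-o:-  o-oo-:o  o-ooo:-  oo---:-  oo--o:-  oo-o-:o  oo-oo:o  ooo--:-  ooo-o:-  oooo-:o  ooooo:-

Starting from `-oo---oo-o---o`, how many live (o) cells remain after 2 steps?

6

----o---ooooo-
oo-o-oo----o--
count of o: 6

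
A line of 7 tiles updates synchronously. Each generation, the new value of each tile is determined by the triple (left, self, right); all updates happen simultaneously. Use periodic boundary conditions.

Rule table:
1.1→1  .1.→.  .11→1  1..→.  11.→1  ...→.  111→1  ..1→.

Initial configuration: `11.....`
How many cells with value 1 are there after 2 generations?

2

generation 1: 11.....  (fixed point — unchanged through generation 2)
count of 1: 2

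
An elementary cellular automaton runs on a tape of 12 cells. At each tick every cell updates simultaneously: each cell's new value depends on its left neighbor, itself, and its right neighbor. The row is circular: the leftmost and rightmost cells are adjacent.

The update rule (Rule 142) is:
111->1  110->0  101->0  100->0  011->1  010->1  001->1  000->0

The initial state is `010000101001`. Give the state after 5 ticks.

101101100110

010001101011
010011001010
110110011010
100100110010
101101100110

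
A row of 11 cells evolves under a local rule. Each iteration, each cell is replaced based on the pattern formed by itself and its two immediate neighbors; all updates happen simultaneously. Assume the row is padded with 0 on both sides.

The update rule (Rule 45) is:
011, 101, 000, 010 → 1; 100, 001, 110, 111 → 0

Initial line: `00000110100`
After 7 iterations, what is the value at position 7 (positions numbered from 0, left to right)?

1

11110101101
10001111011
10101000110
11111010100
10000111101
10110100011
11101101010
position 7 holds 1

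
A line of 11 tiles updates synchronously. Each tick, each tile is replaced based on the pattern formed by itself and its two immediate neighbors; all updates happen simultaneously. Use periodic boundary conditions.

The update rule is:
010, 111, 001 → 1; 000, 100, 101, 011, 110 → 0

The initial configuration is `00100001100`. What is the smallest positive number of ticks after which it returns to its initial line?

01100010000
10000110000
10001000001
00011000010
00100000110
01100001000
10000011000
10000100001
00001100010
00010000110
00110001000
01000011000
11000100000
00001100001
00010000011
00110000100
01000001100
11000010000
00000110001
00001000011
00011000100
00100001100

22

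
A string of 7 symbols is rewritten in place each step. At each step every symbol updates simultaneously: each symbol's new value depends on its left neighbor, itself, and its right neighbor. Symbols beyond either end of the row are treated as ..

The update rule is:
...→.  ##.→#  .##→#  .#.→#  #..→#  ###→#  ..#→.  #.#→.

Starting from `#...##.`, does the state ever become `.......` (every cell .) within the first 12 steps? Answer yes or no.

##..###
###.###
###.###  (fixed point — unchanged through step 12)
step 12 is ###.###, still not uniform .

no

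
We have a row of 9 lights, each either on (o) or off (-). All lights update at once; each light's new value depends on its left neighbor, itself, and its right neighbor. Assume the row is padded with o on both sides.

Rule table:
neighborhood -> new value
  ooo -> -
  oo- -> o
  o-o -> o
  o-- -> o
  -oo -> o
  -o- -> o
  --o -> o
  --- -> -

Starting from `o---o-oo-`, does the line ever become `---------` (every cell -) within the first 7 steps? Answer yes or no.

no

step 1: oo-oooooo
step 2: -ooo-----
step 3: oo-oo---o
step 4: -ooooo-oo
step 5: oo---ooo-
step 6: -oo-oo-oo
step 7: oooooooo-
step 7 is oooooooo-, still not uniform -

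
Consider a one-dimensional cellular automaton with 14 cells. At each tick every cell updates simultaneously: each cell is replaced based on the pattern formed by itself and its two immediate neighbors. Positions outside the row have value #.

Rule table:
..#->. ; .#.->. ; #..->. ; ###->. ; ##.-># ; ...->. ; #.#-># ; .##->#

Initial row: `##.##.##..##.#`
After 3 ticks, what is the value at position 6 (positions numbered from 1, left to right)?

.

tick 1: .#######..####
tick 2: ##.....#..#...
tick 3: .#............
position 6 holds .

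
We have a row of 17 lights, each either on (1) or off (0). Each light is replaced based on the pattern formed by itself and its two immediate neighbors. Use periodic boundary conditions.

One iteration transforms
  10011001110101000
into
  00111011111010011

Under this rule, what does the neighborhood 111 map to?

At position 8 the neighborhood is 111; the next row has 1 there.

1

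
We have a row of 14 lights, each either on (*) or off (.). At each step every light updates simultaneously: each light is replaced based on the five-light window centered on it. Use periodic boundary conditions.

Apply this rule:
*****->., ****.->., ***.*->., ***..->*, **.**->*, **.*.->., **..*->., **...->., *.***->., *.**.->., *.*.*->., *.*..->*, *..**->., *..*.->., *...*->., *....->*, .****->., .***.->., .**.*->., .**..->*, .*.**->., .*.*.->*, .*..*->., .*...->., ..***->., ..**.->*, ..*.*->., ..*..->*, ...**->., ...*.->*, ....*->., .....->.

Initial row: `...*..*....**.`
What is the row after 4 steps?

*.**..*.*..**.
...*...**..*..
..**...**..*.*
..**...**...**

..**...**...**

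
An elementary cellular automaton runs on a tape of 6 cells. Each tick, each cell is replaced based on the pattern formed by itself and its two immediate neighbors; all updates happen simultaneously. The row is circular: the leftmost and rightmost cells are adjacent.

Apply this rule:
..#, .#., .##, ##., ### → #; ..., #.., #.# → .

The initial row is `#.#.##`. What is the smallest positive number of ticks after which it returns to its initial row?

#.#.##

1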